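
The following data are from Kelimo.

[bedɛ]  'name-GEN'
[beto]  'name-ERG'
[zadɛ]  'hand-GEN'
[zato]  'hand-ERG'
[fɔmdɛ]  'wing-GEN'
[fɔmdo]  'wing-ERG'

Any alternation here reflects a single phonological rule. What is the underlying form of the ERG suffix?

The ERG morpheme has two allomorphs, [-do] and [-to].
By contrast the GEN suffix keeps its initial [d] throughout — that segment must be underlying.
So the underlying form is /-to/, and voiceless stops become voiced after a nasal.

/-to/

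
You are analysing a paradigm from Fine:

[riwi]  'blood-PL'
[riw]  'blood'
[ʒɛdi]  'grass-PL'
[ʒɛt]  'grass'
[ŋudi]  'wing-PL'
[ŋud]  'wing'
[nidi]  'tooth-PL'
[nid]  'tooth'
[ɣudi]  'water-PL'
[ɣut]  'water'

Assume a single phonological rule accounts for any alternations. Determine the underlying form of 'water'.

The stem for 'water' ends in [d] in [ɣudi] but [t] in [ɣut].
The stem 'tooth' ([nidi], [nid]) shows [d] unchanged in both environments, so [d] cannot be basic with [t] derived in isolation.
The alternation reflects intervocalic voicing: voiceless stops become voiced between vowels. /t/ is underlying.

/ɣut/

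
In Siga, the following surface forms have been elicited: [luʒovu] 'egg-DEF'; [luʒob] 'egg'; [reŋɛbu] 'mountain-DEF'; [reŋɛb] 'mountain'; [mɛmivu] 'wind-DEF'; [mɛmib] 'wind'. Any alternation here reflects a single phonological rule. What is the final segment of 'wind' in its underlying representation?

/v/

'wind' shows [v] ~ [b] at the end of the stem ([mɛmivu] vs [mɛmib]).
Compare 'mountain', with invariant [b] in [reŋɛbu] and [reŋɛb]: an analysis with underlying /b/ and a rule producing [v] before the DEF suffix would wrongly predict alternation here too.
The alternation reflects word-final hardening: voiced fricatives become stops word-finally. /v/ is underlying.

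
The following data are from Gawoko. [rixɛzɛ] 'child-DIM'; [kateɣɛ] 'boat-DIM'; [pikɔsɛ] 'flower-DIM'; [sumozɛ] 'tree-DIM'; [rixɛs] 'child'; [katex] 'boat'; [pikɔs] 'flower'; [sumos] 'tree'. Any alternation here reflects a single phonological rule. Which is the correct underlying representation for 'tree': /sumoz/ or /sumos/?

In [sumos] and [sumozɛ] the final segment of 'tree' alternates: [s] ~ [z].
Compare 'flower', with invariant [s] in [pikɔs] and [pikɔsɛ]: an analysis with underlying /s/ and a rule producing [z] before the DIM suffix would wrongly predict alternation here too.
The underlying segment must be /z/; voiced obstruents become voiceless word-finally, yielding [s] there.

/sumoz/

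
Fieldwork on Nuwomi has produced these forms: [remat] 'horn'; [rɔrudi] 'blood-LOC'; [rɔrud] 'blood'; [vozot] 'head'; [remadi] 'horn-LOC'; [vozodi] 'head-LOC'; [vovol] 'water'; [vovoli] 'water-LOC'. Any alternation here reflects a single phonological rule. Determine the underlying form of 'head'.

The root 'head' surfaces as [vozot] and [vozodi], with a stem-final [t] ~ [d] alternation.
Compare 'blood', with invariant [d] in [rɔrud] and [rɔrudi]: an analysis with underlying /d/ and a rule producing [t] in isolation would wrongly predict alternation here too.
Therefore /t/ is basic and [d] is derived by intervocalic voicing (voiceless stops become voiced between vowels).
So 'head' = /vozot/.

/vozot/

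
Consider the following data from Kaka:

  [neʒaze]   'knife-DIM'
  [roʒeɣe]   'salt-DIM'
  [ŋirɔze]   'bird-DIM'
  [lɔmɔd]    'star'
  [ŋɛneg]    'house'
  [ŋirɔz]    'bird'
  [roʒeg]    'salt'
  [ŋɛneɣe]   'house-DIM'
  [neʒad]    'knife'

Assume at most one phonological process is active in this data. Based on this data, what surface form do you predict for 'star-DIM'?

[lɔmɔze]

The stem for 'knife' ends in [z] in [neʒaze] but [d] in [neʒad].
If /z/ were underlying and a rule turned it into [d] in isolation, 'bird' would also alternate; but it has [z] in both [ŋirɔze] and [ŋirɔz].
So /d/ is underlying, and a rule of intervocalic spirantization — voiced stops become fricatives between vowels — gives [z].
The one attested form of 'star', [lɔmɔd], shows underlying /lɔmɔd/. Applying the same rule between vowels gives [lɔmɔze].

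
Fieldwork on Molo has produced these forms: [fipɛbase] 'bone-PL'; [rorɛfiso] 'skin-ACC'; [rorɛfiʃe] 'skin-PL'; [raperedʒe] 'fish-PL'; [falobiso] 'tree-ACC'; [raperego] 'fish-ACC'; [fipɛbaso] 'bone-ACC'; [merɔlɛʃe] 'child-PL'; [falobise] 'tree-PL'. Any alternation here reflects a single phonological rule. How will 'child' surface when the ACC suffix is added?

The root 'skin' surfaces as [rorɛfiso] and [rorɛfiʃe], with a stem-final [s] ~ [ʃ] alternation.
The stem 'bone' ([fipɛbaso], [fipɛbase]) shows [s] unchanged in both environments, so [s] cannot be basic with [ʃ] derived before the PL suffix.
The alternation reflects depalatalization: palato-alveolar /dʒ/ and /ʃ/ become [g] and [s] when no front vowel follows. /ʃ/ is underlying.
From [merɔlɛʃe] the stem 'child' is /merɔlɛʃ/; when no front vowel follows this yields [merɔlɛso].

[merɔlɛso]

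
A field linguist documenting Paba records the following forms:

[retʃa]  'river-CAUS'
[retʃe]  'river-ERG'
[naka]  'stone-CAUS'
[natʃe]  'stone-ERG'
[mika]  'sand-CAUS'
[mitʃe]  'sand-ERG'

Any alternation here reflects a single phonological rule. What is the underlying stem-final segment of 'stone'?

The root 'stone' surfaces as [naka] and [natʃe], with a stem-final [k] ~ [tʃ] alternation.
Compare 'river', with invariant [tʃ] in [retʃa] and [retʃe]: an analysis with underlying /tʃ/ and a rule producing [k] before the CAUS suffix would wrongly predict alternation here too.
The alternation reflects palatalization before a front vowel: /k/ becomes palato-alveolar [tʃ] before a front vowel. /k/ is underlying.

/k/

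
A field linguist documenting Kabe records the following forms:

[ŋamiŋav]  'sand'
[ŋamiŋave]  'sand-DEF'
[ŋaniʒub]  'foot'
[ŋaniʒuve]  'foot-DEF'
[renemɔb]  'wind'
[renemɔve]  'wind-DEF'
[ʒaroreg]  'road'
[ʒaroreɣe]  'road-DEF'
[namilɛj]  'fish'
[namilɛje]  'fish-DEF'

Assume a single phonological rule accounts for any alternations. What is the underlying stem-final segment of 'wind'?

The root 'wind' surfaces as [renemɔb] and [renemɔve], with a stem-final [b] ~ [v] alternation.
But 'sand' keeps [v] in both environments ([ŋamiŋav], [ŋamiŋave]), so there is no rule changing /v/ to [b] in isolation.
Therefore /b/ is basic and [v] is derived by intervocalic spirantization (voiced stops become fricatives between vowels).

/b/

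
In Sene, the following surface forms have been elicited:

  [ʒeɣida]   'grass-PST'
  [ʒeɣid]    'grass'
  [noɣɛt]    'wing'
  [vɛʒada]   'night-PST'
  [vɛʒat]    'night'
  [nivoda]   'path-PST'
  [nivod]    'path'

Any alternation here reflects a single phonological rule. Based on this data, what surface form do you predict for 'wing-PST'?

[noɣɛda]

The stem for 'night' ends in [d] in [vɛʒada] but [t] in [vɛʒat].
If /d/ were underlying and a rule turned it into [t] in isolation, 'grass' would also alternate; but it has [d] in both [ʒeɣida] and [ʒeɣid].
The alternation reflects intervocalic voicing: voiceless stops become voiced between vowels. /t/ is underlying.
From [noɣɛt] the stem 'wing' is /noɣɛt/; between vowels this yields [noɣɛda].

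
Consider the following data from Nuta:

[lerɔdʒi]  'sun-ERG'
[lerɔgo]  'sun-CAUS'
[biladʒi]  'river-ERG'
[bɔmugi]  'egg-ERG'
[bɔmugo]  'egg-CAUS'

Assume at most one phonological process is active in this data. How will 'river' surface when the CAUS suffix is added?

[bilago]

The stem for 'sun' ends in [dʒ] in [lerɔdʒi] but [g] in [lerɔgo].
If /g/ were underlying and a rule turned it into [dʒ] before the ERG suffix, 'egg' would also alternate; but it has [g] in both [bɔmugi] and [bɔmugo].
Therefore /dʒ/ is basic and [g] is derived by depalatalization (palato-alveolar /dʒ/ becomes [g] when no front vowel follows).
The one attested form of 'river', [biladʒi], shows underlying /biladʒ/. Applying the same rule when no front vowel follows gives [bilago].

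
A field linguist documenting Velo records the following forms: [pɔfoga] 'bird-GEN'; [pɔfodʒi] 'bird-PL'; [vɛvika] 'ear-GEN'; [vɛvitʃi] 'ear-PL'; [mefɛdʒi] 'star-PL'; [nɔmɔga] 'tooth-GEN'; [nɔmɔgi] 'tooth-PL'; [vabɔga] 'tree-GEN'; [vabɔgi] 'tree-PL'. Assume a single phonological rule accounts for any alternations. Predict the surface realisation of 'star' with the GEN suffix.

[mefɛga]

The root 'bird' surfaces as [pɔfoga] and [pɔfodʒi], with a stem-final [g] ~ [dʒ] alternation.
But 'tree' keeps [g] in both environments ([vabɔga], [vabɔgi]), so there is no rule changing /g/ to [dʒ] before the PL suffix.
The underlying segment must be /dʒ/; palato-alveolar /tʃ/ and /dʒ/ become [k] and [g] when no front vowel follows, yielding [g] there.
The one attested form of 'star', [mefɛdʒi], shows underlying /mefɛdʒ/. Applying the same rule when no front vowel follows gives [mefɛga].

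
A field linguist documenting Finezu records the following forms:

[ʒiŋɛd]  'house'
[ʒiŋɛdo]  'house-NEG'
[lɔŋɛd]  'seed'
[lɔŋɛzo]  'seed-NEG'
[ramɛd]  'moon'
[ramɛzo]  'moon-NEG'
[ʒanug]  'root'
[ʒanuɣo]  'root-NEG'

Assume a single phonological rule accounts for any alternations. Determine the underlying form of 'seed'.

/lɔŋɛz/

In [lɔŋɛd] and [lɔŋɛzo] the final segment of 'seed' alternates: [d] ~ [z].
The stem 'house' ([ʒiŋɛd], [ʒiŋɛdo]) shows [d] unchanged in both environments, so [d] cannot be basic with [z] derived before the NEG suffix.
The alternation reflects word-final hardening: voiced fricatives become stops word-finally. /z/ is underlying.
So 'seed' = /lɔŋɛz/.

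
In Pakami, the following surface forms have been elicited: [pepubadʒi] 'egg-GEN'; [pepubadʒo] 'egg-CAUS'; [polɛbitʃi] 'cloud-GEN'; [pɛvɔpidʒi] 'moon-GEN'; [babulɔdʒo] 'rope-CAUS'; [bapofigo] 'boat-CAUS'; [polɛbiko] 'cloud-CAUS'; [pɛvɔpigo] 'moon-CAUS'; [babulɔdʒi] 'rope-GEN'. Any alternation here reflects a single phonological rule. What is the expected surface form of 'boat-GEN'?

'moon' shows [g] ~ [dʒ] at the end of the stem ([pɛvɔpigo] vs [pɛvɔpidʒi]).
Compare 'rope', with invariant [dʒ] in [babulɔdʒo] and [babulɔdʒi]: an analysis with underlying /dʒ/ and a rule producing [g] before the CAUS suffix would wrongly predict alternation here too.
So /g/ is underlying, and a rule of palatalization before a front vowel — /k/ and /g/ become palato-alveolar [tʃ] and [dʒ] before a front vowel — gives [dʒ].
From [bapofigo] the stem 'boat' is /bapofig/; before a front vowel this yields [bapofidʒi].

[bapofidʒi]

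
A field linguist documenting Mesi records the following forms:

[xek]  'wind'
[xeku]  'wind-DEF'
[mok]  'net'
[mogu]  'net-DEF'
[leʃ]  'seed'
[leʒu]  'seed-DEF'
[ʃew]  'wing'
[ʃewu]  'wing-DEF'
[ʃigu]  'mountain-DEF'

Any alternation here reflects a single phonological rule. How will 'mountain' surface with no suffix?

The stem for 'net' ends in [k] in [mok] but [g] in [mogu].
Compare 'wind', with invariant [k] in [xek] and [xeku]: an analysis with underlying /k/ and a rule producing [g] before the DEF suffix would wrongly predict alternation here too.
Therefore /g/ is basic and [k] is derived by word-final obstruent devoicing (voiced obstruents become voiceless word-finally).
The one attested form of 'mountain', [ʃigu], shows underlying /ʃig/. Applying the same rule word-finally gives [ʃik].

[ʃik]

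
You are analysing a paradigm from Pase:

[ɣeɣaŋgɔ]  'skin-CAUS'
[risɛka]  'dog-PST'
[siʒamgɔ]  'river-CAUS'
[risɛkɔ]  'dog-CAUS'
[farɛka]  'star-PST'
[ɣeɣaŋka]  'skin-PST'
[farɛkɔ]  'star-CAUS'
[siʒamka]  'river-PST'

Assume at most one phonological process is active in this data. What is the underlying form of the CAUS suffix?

/-gɔ/

The CAUS morpheme has two allomorphs, [-gɔ] and [-kɔ].
By contrast the PST suffix keeps its initial [k] throughout — that segment must be underlying.
The CAUS suffix is therefore /-gɔ/ underlyingly, with post-vocalic devoicing: voiced stops become voiceless after a vowel.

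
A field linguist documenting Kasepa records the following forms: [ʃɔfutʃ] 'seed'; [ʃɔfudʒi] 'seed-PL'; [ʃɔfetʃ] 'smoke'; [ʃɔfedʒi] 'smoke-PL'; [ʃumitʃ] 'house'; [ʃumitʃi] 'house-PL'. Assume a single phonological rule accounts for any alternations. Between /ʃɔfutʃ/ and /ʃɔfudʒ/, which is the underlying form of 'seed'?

The stem for 'seed' ends in [tʃ] in [ʃɔfutʃ] but [dʒ] in [ʃɔfudʒi].
But 'house' keeps [tʃ] in both environments ([ʃumitʃ], [ʃumitʃi]), so there is no rule changing /tʃ/ to [dʒ] before the PL suffix.
So /dʒ/ is underlying, and a rule of word-final obstruent devoicing — voiced obstruents become voiceless word-finally — gives [tʃ].

/ʃɔfudʒ/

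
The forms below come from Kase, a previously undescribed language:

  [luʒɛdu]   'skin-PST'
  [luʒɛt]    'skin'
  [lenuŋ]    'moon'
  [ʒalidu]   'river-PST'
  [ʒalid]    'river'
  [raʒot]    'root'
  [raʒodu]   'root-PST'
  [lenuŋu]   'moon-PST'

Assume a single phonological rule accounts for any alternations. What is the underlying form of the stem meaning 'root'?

The stem for 'root' ends in [d] in [raʒodu] but [t] in [raʒot].
Compare 'river', with invariant [d] in [ʒalidu] and [ʒalid]: an analysis with underlying /d/ and a rule producing [t] in isolation would wrongly predict alternation here too.
The underlying segment must be /t/; voiceless stops become voiced between vowels, yielding [d] there.

/raʒot/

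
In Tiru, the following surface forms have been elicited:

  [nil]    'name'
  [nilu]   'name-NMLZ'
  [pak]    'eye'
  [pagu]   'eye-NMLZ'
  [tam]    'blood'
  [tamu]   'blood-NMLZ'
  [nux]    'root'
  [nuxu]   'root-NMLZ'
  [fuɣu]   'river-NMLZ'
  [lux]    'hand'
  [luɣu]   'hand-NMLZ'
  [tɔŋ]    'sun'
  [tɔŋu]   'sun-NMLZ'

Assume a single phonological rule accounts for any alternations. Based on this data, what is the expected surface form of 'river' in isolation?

[fux]

The root 'hand' surfaces as [lux] and [luɣu], with a stem-final [x] ~ [ɣ] alternation.
Compare 'root', with invariant [x] in [nux] and [nuxu]: an analysis with underlying /x/ and a rule producing [ɣ] before the NMLZ suffix would wrongly predict alternation here too.
The underlying segment must be /ɣ/; voiced obstruents become voiceless word-finally, yielding [x] there.
The one attested form of 'river', [fuɣu], shows underlying /fuɣ/. Applying the same rule word-finally gives [fux].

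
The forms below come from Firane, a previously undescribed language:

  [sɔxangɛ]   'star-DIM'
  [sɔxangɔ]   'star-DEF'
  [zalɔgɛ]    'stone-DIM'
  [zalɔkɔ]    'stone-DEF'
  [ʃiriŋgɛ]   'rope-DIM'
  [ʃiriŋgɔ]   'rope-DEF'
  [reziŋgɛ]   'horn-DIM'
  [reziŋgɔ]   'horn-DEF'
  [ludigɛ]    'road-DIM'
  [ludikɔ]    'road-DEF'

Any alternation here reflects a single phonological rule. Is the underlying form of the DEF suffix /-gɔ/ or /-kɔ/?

The DEF suffix surfaces as [-gɔ] and [-kɔ], depending on the final segment of the stem.
By contrast the DIM suffix keeps its initial [g] throughout — that segment must be underlying.
So the underlying form is /-kɔ/, and voiceless stops become voiced after a nasal.

/-kɔ/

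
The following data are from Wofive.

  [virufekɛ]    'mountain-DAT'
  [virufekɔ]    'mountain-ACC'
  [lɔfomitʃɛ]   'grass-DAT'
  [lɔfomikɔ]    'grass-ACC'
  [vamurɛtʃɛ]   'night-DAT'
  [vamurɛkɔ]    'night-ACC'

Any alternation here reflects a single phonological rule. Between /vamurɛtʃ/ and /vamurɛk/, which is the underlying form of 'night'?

The root 'night' surfaces as [vamurɛtʃɛ] and [vamurɛkɔ], with a stem-final [tʃ] ~ [k] alternation.
If /k/ were underlying and a rule turned it into [tʃ] before the DAT suffix, 'mountain' would also alternate; but it has [k] in both [virufekɛ] and [virufekɔ].
So /tʃ/ is underlying, and a rule of depalatalization — palato-alveolar /tʃ/ becomes [k] when no front vowel follows — gives [k].

/vamurɛtʃ/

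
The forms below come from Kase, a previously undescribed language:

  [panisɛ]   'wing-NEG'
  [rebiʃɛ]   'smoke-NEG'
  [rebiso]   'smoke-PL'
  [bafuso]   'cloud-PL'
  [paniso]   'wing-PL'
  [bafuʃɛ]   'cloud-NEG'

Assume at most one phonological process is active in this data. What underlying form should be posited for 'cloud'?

In [bafuso] and [bafuʃɛ] the final segment of 'cloud' alternates: [s] ~ [ʃ].
Compare 'wing', with invariant [s] in [paniso] and [panisɛ]: an analysis with underlying /s/ and a rule producing [ʃ] before the NEG suffix would wrongly predict alternation here too.
The alternation reflects depalatalization: palato-alveolar /ʃ/ becomes [s] when no front vowel follows. /ʃ/ is underlying.
So 'cloud' = /bafuʃ/.

/bafuʃ/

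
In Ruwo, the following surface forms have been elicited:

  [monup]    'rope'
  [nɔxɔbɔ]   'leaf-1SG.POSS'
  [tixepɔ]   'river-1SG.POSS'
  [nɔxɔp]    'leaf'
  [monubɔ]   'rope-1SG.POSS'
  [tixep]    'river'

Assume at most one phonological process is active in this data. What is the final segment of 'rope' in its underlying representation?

/b/

In [monubɔ] and [monup] the final segment of 'rope' alternates: [b] ~ [p].
The stem 'river' ([tixepɔ], [tixep]) shows [p] unchanged in both environments, so [p] cannot be basic with [b] derived before the 1SG.POSS suffix.
Therefore /b/ is basic and [p] is derived by word-final obstruent devoicing (voiced obstruents become voiceless word-finally).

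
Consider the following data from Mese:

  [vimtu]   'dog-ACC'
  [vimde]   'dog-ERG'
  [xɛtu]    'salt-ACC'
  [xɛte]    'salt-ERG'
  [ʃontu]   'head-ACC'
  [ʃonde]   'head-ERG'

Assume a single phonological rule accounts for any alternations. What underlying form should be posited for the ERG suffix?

/-de/

The ERG suffix surfaces as [-de] and [-te], depending on the final segment of the stem.
By contrast the ACC suffix keeps its initial [t] throughout — that segment must be underlying.
The ERG suffix is therefore /-de/ underlyingly, with post-vocalic devoicing: voiced stops become voiceless after a vowel.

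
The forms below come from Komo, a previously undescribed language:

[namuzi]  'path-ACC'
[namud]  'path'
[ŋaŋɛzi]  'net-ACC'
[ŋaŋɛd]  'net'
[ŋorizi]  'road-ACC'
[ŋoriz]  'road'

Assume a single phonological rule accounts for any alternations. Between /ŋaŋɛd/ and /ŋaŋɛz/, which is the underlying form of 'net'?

/ŋaŋɛd/

The stem for 'net' ends in [z] in [ŋaŋɛzi] but [d] in [ŋaŋɛd].
Compare 'road', with invariant [z] in [ŋorizi] and [ŋoriz]: an analysis with underlying /z/ and a rule producing [d] in isolation would wrongly predict alternation here too.
The underlying segment must be /d/; voiced stops become fricatives between vowels, yielding [z] there.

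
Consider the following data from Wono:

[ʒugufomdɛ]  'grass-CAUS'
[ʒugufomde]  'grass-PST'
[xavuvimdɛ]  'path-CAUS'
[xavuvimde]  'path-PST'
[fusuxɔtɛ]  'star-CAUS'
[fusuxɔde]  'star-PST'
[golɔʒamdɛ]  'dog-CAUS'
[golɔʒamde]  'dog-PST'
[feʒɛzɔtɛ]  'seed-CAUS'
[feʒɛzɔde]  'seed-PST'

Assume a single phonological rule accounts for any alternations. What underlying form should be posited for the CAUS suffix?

/-tɛ/

The CAUS suffix surfaces as [-dɛ] and [-tɛ], depending on the final segment of the stem.
The PST suffix, which begins with [d], is invariant after every stem; so [d] is not altered by any rule here.
The CAUS suffix is therefore /-tɛ/ underlyingly, with post-nasal voicing: voiceless stops become voiced after a nasal.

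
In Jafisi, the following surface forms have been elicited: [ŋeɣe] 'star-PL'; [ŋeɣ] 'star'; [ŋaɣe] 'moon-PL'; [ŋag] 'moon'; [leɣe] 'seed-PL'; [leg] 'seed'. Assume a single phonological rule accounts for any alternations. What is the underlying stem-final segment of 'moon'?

/g/

In [ŋaɣe] and [ŋag] the final segment of 'moon' alternates: [ɣ] ~ [g].
Compare 'star', with invariant [ɣ] in [ŋeɣe] and [ŋeɣ]: an analysis with underlying /ɣ/ and a rule producing [g] in isolation would wrongly predict alternation here too.
So /g/ is underlying, and a rule of intervocalic spirantization — voiced stops become fricatives between vowels — gives [ɣ].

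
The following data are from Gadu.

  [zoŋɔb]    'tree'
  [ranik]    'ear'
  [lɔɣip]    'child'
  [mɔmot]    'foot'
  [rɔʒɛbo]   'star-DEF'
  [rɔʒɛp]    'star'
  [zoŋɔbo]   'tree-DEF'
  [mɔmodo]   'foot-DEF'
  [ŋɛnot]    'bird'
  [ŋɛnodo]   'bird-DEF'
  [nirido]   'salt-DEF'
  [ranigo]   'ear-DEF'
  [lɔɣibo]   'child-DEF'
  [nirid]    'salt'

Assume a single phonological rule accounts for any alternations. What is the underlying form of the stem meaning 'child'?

The root 'child' surfaces as [lɔɣip] and [lɔɣibo], with a stem-final [p] ~ [b] alternation.
The stem 'tree' ([zoŋɔb], [zoŋɔbo]) shows [b] unchanged in both environments, so [b] cannot be basic with [p] derived in isolation.
The underlying segment must be /p/; voiceless stops become voiced between vowels, yielding [b] there.

/lɔɣip/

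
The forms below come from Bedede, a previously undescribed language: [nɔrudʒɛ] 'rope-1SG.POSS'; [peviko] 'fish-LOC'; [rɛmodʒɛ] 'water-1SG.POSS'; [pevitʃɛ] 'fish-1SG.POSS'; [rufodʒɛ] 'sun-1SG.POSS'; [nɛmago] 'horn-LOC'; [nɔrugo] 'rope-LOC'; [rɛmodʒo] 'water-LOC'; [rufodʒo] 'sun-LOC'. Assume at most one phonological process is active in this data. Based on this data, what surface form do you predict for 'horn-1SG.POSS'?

The stem for 'rope' ends in [dʒ] in [nɔrudʒɛ] but [g] in [nɔrugo].
If /dʒ/ were underlying and a rule turned it into [g] before the LOC suffix, 'water' would also alternate; but it has [dʒ] in both [rɛmodʒɛ] and [rɛmodʒo].
The alternation reflects palatalization before a front vowel: /k/ and /g/ become palato-alveolar [tʃ] and [dʒ] before a front vowel. /g/ is underlying.
From [nɛmago] the stem 'horn' is /nɛmag/; before a front vowel this yields [nɛmadʒɛ].

[nɛmadʒɛ]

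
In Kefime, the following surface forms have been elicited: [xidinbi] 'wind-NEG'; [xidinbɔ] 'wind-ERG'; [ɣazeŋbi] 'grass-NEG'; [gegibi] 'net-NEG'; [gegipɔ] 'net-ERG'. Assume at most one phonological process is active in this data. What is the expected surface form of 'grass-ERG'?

[ɣazeŋbɔ]

The ERG morpheme has two allomorphs, [-bɔ] and [-pɔ].
By contrast the NEG suffix keeps its initial [b] throughout — that segment must be underlying.
So the underlying form is /-pɔ/, and voiceless stops become voiced after a nasal.
After 'grass', which ends in a nasal, the suffix surfaces as [-bɔ], giving [ɣazeŋbɔ].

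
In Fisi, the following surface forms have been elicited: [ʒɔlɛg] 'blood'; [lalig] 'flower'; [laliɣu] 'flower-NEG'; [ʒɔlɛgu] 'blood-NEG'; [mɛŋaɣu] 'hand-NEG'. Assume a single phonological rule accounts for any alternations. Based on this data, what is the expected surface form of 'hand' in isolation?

The root 'flower' surfaces as [laliɣu] and [lalig], with a stem-final [ɣ] ~ [g] alternation.
But 'blood' keeps [g] in both environments ([ʒɔlɛgu], [ʒɔlɛg]), so there is no rule changing /g/ to [ɣ] before the NEG suffix.
So /ɣ/ is underlying, and a rule of word-final hardening — voiced fricatives become stops word-finally — gives [g].
The one attested form of 'hand', [mɛŋaɣu], shows underlying /mɛŋaɣ/. Applying the same rule word-finally gives [mɛŋag].

[mɛŋag]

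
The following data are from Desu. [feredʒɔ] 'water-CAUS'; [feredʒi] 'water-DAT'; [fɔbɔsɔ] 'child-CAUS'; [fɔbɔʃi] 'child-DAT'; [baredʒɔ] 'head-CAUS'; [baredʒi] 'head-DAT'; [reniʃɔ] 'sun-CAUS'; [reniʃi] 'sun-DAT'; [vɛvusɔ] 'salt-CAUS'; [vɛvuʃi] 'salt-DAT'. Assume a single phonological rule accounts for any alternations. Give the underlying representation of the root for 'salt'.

In [vɛvusɔ] and [vɛvuʃi] the final segment of 'salt' alternates: [s] ~ [ʃ].
But 'sun' keeps [ʃ] in both environments ([reniʃɔ], [reniʃi]), so there is no rule changing /ʃ/ to [s] before the CAUS suffix.
The alternation reflects palatalization before a front vowel: /s/ becomes palato-alveolar [ʃ] before a front vowel. /s/ is underlying.

/vɛvus/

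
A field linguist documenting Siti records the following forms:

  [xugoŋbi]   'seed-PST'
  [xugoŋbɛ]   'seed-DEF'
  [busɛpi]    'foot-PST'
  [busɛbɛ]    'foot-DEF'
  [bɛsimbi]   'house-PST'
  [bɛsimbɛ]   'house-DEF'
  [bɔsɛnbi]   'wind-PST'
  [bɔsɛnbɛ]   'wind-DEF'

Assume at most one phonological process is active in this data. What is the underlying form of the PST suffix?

The PST suffix surfaces as [-bi] and [-pi], depending on the final segment of the stem.
The DEF suffix, which begins with [b], is invariant after every stem; so [b] is not altered by any rule here.
The PST suffix is therefore /-pi/ underlyingly, with post-nasal voicing: voiceless stops become voiced after a nasal.

/-pi/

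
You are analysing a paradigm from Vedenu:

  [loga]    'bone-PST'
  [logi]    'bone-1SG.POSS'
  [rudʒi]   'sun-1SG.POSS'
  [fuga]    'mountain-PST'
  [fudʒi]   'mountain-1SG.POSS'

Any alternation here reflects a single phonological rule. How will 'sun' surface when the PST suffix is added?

[ruga]

The root 'mountain' surfaces as [fuga] and [fudʒi], with a stem-final [g] ~ [dʒ] alternation.
But 'bone' keeps [g] in both environments ([loga], [logi]), so there is no rule changing /g/ to [dʒ] before the 1SG.POSS suffix.
The underlying segment must be /dʒ/; palato-alveolar /dʒ/ becomes [g] when no front vowel follows, yielding [g] there.
The one attested form of 'sun', [rudʒi], shows underlying /rudʒ/. Applying the same rule when no front vowel follows gives [ruga].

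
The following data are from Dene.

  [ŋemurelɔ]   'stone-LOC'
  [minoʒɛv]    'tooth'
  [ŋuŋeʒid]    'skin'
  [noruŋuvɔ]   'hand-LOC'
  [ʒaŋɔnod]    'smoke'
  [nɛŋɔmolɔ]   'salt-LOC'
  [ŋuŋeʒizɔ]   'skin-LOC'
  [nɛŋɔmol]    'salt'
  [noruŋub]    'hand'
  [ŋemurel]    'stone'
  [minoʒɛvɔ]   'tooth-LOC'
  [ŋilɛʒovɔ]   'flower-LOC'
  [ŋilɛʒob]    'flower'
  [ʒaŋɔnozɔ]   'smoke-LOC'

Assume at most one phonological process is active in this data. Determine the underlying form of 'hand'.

The stem for 'hand' ends in [b] in [noruŋub] but [v] in [noruŋuvɔ].
Compare 'tooth', with invariant [v] in [minoʒɛv] and [minoʒɛvɔ]: an analysis with underlying /v/ and a rule producing [b] in isolation would wrongly predict alternation here too.
The underlying segment must be /b/; voiced stops become fricatives between vowels, yielding [v] there.

/noruŋub/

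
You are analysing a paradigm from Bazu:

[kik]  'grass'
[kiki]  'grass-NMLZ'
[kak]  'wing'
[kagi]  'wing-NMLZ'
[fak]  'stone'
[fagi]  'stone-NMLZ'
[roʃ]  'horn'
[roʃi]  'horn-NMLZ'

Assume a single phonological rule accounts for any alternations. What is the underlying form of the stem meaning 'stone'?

/fag/

The stem for 'stone' ends in [k] in [fak] but [g] in [fagi].
The stem 'grass' ([kik], [kiki]) shows [k] unchanged in both environments, so [k] cannot be basic with [g] derived before the NMLZ suffix.
So /g/ is underlying, and a rule of word-final obstruent devoicing — voiced obstruents become voiceless word-finally — gives [k].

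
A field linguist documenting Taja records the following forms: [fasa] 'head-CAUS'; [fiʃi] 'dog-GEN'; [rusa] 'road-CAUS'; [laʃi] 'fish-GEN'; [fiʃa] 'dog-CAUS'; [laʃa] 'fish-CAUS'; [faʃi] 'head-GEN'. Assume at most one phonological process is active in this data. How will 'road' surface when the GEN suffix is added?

In [faʃi] and [fasa] the final segment of 'head' alternates: [ʃ] ~ [s].
The stem 'dog' ([fiʃi], [fiʃa]) shows [ʃ] unchanged in both environments, so [ʃ] cannot be basic with [s] derived before the CAUS suffix.
The underlying segment must be /s/; /s/ becomes palato-alveolar [ʃ] before a front vowel, yielding [ʃ] there.
The one attested form of 'road', [rusa], shows underlying /rus/. Applying the same rule before a front vowel gives [ruʃi].

[ruʃi]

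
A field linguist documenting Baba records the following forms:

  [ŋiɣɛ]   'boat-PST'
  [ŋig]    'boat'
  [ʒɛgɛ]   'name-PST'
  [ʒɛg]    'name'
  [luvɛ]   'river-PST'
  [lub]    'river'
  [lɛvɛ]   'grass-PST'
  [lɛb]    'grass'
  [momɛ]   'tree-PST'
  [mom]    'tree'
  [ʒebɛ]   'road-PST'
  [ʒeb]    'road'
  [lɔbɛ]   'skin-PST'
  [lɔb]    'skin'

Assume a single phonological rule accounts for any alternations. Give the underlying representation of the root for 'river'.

'river' shows [v] ~ [b] at the end of the stem ([luvɛ] vs [lub]).
If /b/ were underlying and a rule turned it into [v] before the PST suffix, 'road' would also alternate; but it has [b] in both [ʒebɛ] and [ʒeb].
The alternation reflects word-final hardening: voiced fricatives become stops word-finally. /v/ is underlying.

/luv/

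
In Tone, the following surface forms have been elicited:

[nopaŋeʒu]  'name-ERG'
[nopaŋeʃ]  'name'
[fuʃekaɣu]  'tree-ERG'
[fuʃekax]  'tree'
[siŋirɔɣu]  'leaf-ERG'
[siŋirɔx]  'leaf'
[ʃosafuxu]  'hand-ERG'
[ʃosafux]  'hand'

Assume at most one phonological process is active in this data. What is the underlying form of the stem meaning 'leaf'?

/siŋirɔɣ/

The stem for 'leaf' ends in [ɣ] in [siŋirɔɣu] but [x] in [siŋirɔx].
If /x/ were underlying and a rule turned it into [ɣ] before the ERG suffix, 'hand' would also alternate; but it has [x] in both [ʃosafuxu] and [ʃosafux].
Therefore /ɣ/ is basic and [x] is derived by word-final obstruent devoicing (voiced obstruents become voiceless word-finally).
The underlying form of 'leaf' is therefore /siŋirɔɣ/.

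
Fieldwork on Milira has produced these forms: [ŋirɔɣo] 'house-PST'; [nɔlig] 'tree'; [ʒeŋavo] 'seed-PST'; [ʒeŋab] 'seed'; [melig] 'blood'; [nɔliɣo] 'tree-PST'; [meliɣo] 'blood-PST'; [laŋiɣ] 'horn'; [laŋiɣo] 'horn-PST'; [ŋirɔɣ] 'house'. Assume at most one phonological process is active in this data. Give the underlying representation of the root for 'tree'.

The stem for 'tree' ends in [g] in [nɔlig] but [ɣ] in [nɔliɣo].
But 'horn' keeps [ɣ] in both environments ([laŋiɣ], [laŋiɣo]), so there is no rule changing /ɣ/ to [g] in isolation.
The alternation reflects intervocalic spirantization: voiced stops become fricatives between vowels. /g/ is underlying.

/nɔlig/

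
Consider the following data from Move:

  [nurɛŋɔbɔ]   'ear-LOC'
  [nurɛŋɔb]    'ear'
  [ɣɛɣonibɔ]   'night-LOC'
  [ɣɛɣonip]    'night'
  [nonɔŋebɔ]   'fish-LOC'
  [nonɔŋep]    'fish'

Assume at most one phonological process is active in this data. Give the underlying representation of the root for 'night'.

The root 'night' surfaces as [ɣɛɣonibɔ] and [ɣɛɣonip], with a stem-final [b] ~ [p] alternation.
But 'ear' keeps [b] in both environments ([nurɛŋɔbɔ], [nurɛŋɔb]), so there is no rule changing /b/ to [p] in isolation.
Therefore /p/ is basic and [b] is derived by intervocalic voicing (voiceless stops become voiced between vowels).
The underlying form of 'night' is therefore /ɣɛɣonip/.

/ɣɛɣonip/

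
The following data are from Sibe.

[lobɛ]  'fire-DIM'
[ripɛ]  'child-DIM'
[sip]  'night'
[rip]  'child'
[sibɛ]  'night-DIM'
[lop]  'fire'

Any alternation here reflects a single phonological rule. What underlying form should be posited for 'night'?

The stem for 'night' ends in [b] in [sibɛ] but [p] in [sip].
Compare 'child', with invariant [p] in [ripɛ] and [rip]: an analysis with underlying /p/ and a rule producing [b] before the DIM suffix would wrongly predict alternation here too.
The underlying segment must be /b/; voiced obstruents become voiceless word-finally, yielding [p] there.
Hence 'night' is /sib/ underlyingly.

/sib/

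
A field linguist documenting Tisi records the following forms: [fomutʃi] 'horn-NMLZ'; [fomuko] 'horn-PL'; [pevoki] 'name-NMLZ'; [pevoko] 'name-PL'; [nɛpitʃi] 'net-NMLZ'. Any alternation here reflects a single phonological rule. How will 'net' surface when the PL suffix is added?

'horn' shows [tʃ] ~ [k] at the end of the stem ([fomutʃi] vs [fomuko]).
If /k/ were underlying and a rule turned it into [tʃ] before the NMLZ suffix, 'name' would also alternate; but it has [k] in both [pevoki] and [pevoko].
The underlying segment must be /tʃ/; palato-alveolar /tʃ/ becomes [k] when no front vowel follows, yielding [k] there.
The one attested form of 'net', [nɛpitʃi], shows underlying /nɛpitʃ/. Applying the same rule when no front vowel follows gives [nɛpiko].

[nɛpiko]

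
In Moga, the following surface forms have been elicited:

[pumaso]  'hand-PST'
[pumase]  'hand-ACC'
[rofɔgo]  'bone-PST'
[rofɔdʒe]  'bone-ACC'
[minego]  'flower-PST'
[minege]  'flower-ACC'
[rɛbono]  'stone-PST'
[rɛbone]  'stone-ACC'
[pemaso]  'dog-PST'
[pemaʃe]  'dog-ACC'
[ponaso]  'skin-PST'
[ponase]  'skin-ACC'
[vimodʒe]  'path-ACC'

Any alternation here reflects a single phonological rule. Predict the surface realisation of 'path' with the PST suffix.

The root 'bone' surfaces as [rofɔgo] and [rofɔdʒe], with a stem-final [g] ~ [dʒ] alternation.
If /g/ were underlying and a rule turned it into [dʒ] before the ACC suffix, 'flower' would also alternate; but it has [g] in both [minego] and [minege].
The alternation reflects depalatalization: palato-alveolar /dʒ/ and /ʃ/ become [g] and [s] when no front vowel follows. /dʒ/ is underlying.
From [vimodʒe] the stem 'path' is /vimodʒ/; when no front vowel follows this yields [vimogo].

[vimogo]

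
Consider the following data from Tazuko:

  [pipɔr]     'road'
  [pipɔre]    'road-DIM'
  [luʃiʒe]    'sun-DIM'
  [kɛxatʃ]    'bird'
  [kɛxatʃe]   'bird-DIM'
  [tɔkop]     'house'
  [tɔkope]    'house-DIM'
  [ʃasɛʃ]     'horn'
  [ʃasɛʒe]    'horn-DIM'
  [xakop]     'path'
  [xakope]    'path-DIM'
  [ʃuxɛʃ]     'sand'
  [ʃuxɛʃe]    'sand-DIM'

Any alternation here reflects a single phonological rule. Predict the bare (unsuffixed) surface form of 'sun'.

The root 'horn' surfaces as [ʃasɛʃ] and [ʃasɛʒe], with a stem-final [ʃ] ~ [ʒ] alternation.
The stem 'sand' ([ʃuxɛʃ], [ʃuxɛʃe]) shows [ʃ] unchanged in both environments, so [ʃ] cannot be basic with [ʒ] derived before the DIM suffix.
The alternation reflects word-final obstruent devoicing: voiced obstruents become voiceless word-finally. /ʒ/ is underlying.
From [luʃiʒe] the stem 'sun' is /luʃiʒ/; word-finally this yields [luʃiʃ].

[luʃiʃ]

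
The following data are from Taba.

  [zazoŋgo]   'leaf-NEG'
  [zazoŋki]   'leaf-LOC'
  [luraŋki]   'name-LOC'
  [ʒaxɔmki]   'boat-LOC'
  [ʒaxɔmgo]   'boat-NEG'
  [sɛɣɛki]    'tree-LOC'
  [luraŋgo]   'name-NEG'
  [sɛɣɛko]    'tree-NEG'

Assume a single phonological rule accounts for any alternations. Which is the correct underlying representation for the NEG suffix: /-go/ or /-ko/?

/-go/

The NEG suffix surfaces as [-go] and [-ko], depending on the final segment of the stem.
By contrast the LOC suffix keeps its initial [k] throughout — that segment must be underlying.
So the underlying form is /-go/, and voiced stops become voiceless after a vowel.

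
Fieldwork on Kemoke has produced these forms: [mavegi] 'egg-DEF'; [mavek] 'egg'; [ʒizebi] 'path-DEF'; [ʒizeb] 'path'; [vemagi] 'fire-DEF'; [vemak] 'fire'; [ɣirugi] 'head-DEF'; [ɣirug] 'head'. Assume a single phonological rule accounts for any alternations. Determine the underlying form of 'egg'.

/mavek/

The root 'egg' surfaces as [mavegi] and [mavek], with a stem-final [g] ~ [k] alternation.
Compare 'head', with invariant [g] in [ɣirugi] and [ɣirug]: an analysis with underlying /g/ and a rule producing [k] in isolation would wrongly predict alternation here too.
Therefore /k/ is basic and [g] is derived by intervocalic voicing (voiceless stops become voiced between vowels).
So 'egg' = /mavek/.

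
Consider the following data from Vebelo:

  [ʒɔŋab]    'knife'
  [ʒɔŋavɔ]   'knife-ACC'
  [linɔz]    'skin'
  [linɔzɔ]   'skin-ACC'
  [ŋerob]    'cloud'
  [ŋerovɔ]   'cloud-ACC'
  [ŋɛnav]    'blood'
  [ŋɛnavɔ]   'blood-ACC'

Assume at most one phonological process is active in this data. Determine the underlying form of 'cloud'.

/ŋerob/

'cloud' shows [b] ~ [v] at the end of the stem ([ŋerob] vs [ŋerovɔ]).
If /v/ were underlying and a rule turned it into [b] in isolation, 'blood' would also alternate; but it has [v] in both [ŋɛnav] and [ŋɛnavɔ].
The alternation reflects intervocalic spirantization: voiced stops become fricatives between vowels. /b/ is underlying.
Hence 'cloud' is /ŋerob/ underlyingly.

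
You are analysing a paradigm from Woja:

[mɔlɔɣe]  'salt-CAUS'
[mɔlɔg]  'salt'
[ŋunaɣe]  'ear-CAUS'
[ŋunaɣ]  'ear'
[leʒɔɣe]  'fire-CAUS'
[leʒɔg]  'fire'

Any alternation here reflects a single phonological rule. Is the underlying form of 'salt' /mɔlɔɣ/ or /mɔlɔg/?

In [mɔlɔɣe] and [mɔlɔg] the final segment of 'salt' alternates: [ɣ] ~ [g].
If /ɣ/ were underlying and a rule turned it into [g] in isolation, 'ear' would also alternate; but it has [ɣ] in both [ŋunaɣe] and [ŋunaɣ].
Therefore /g/ is basic and [ɣ] is derived by intervocalic spirantization (voiced stops become fricatives between vowels).

/mɔlɔg/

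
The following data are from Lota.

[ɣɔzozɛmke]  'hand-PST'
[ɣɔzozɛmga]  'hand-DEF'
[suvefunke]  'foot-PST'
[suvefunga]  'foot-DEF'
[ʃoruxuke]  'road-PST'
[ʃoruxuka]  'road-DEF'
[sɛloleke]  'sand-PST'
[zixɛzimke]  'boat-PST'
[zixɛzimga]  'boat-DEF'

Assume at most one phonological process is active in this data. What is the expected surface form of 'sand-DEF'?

[sɛloleka]

The DEF suffix surfaces as [-ga] and [-ka], depending on the final segment of the stem.
By contrast the PST suffix keeps its initial [k] throughout — that segment must be underlying.
So the underlying form is /-ga/, and voiced stops become voiceless after a vowel.
After 'sand', which ends in a vowel, the suffix surfaces as [-ka], giving [sɛloleka].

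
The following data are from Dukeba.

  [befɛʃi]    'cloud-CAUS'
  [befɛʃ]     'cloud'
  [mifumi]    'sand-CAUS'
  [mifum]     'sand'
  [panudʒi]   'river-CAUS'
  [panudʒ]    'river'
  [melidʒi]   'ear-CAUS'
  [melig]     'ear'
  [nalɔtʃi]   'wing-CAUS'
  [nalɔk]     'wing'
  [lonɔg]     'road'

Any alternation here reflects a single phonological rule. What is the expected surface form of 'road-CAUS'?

[lonɔdʒi]

The root 'ear' surfaces as [melidʒi] and [melig], with a stem-final [dʒ] ~ [g] alternation.
If /dʒ/ were underlying and a rule turned it into [g] in isolation, 'river' would also alternate; but it has [dʒ] in both [panudʒi] and [panudʒ].
The alternation reflects palatalization before a front vowel: /k/ and /g/ become palato-alveolar [tʃ] and [dʒ] before a front vowel. /g/ is underlying.
The one attested form of 'road', [lonɔg], shows underlying /lonɔg/. Applying the same rule before a front vowel gives [lonɔdʒi].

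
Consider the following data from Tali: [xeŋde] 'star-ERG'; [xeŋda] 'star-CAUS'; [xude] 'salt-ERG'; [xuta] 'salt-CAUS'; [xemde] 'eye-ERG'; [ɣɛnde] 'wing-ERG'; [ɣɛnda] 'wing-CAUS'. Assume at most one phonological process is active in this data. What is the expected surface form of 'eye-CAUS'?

The CAUS morpheme has two allomorphs, [-da] and [-ta].
The ERG suffix, which begins with [d], is invariant after every stem; so [d] is not altered by any rule here.
The CAUS suffix is therefore /-ta/ underlyingly, with post-nasal voicing: voiceless stops become voiced after a nasal.
After 'eye', which ends in a nasal, the suffix surfaces as [-da], giving [xemda].

[xemda]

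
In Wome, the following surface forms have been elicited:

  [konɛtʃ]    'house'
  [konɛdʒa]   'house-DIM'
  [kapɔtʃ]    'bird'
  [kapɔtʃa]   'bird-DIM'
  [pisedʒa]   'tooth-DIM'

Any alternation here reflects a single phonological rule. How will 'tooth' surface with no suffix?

[pisetʃ]

The stem for 'house' ends in [tʃ] in [konɛtʃ] but [dʒ] in [konɛdʒa].
The stem 'bird' ([kapɔtʃ], [kapɔtʃa]) shows [tʃ] unchanged in both environments, so [tʃ] cannot be basic with [dʒ] derived before the DIM suffix.
The alternation reflects word-final obstruent devoicing: voiced obstruents become voiceless word-finally. /dʒ/ is underlying.
The one attested form of 'tooth', [pisedʒa], shows underlying /pisedʒ/. Applying the same rule word-finally gives [pisetʃ].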